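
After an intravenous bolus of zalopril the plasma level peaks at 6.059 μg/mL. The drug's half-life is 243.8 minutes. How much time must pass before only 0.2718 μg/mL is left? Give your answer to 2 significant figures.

1100 minutes

Fraction remaining = 0.2718/6.059 ≈ 0.044859.
n = log₂(6.059/0.2718) = ln(22.292)/ln 2 ≈ 4.4785 half-lives.
t = n × t½ = 4.4785 × 243.8 ≈ 1091.8 minutes.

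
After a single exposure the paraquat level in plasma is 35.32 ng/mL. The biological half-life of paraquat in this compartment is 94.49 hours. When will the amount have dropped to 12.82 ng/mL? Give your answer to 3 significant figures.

138 hours

Fraction remaining = 12.82/35.32 ≈ 0.36297.
n = log₂(35.32/12.82) = ln(2.7551)/ln 2 ≈ 1.4621 half-lives.
t = n × t½ = 1.4621 × 94.49 ≈ 138.15 hours.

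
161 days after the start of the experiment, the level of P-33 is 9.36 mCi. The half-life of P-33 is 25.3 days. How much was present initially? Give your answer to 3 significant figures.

Number of half-lives elapsed: n = 161/25.3 ≈ 6.3636.
A₀ = A × 2^n = 9.36 × 2^6.3636 = 9.36 × 82.347 ≈ 770.76 mCi.

771 mCi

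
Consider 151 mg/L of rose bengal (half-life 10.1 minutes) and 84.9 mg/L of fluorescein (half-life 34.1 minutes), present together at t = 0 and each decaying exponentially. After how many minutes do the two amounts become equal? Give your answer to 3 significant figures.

11.9 minutes

Set 151·(1/2)^(t/10.1) = 84.9·(1/2)^(t/34.1).
Taking log₂: log₂(151/84.9) = t·(1/10.1 − 1/34.1).
log₂(1.7786) = 0.83071; 1/10.1 − 1/34.1 = 0.069684.
t = 0.83071 / 0.069684 ≈ 11.921 minutes.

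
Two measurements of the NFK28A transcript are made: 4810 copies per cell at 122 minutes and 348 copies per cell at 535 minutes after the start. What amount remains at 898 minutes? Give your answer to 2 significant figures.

35 copies per cell

Over Δt = 535 − 122 = 413 minutes, the level fell by a factor of 4810/348 ≈ 13.822.
n = log₂(13.822) ≈ 3.7889 half-lives, so t½ = 413/3.7889 ≈ 109 minutes.
From t = 535 to t = 898: 348 × (1/2)^((898−535)/109) ≈ 34.602 copies per cell.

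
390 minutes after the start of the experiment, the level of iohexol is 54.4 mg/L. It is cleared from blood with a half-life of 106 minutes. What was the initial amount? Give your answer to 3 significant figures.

697 mg/L

Number of half-lives elapsed: n = 390/106 ≈ 3.6792.
A₀ = A × 2^n = 54.4 × 2^3.6792 = 54.4 × 12.81 ≈ 696.89 mg/L.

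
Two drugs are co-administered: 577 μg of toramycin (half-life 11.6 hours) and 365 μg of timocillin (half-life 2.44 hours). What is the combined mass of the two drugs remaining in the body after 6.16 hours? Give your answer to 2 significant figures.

460 μg

toramycin: 577 × (1/2)^(6.16/11.6) = 577 × (1/2)^0.53103 ≈ 399.32 μg.
timocillin: 365 × (1/2)^(6.16/2.44) = 365 × (1/2)^2.5246 ≈ 63.433 μg.
Total = 399.32 + 63.433 ≈ 462.75 μg.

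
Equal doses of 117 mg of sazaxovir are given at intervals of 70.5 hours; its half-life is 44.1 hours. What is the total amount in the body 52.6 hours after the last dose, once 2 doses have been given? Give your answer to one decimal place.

68.1 mg

The 2 doses were given 123.1, 52.6 hours ago.
Total = 117·(1/2)^(123.1/44.1) + 117·(1/2)^(52.6/44.1)
      = 16.9 + 51.184 ≈ 68.084 mg.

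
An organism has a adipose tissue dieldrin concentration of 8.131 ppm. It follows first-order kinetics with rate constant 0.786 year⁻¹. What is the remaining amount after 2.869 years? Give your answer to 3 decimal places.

0.853 ppm

t½ = ln 2 / k = 0.69315 / 0.786 ≈ 0.88187 years.
Number of half-lives: n = 2.869/0.88187 ≈ 3.2533.
Remaining = 8.131 × (1/2)^3.2533 = 8.131 × 0.10487 ≈ 0.8527 ppm.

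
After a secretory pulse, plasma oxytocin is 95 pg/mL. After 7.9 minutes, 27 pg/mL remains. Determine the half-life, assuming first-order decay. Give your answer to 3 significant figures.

A/A₀ = 27/95 ≈ 0.28421.
n = log₂(3.5185) ≈ 1.815 half-lives elapsed in 7.9 minutes.
t½ = 7.9/1.815 ≈ 4.3527 minutes.

4.35 minutes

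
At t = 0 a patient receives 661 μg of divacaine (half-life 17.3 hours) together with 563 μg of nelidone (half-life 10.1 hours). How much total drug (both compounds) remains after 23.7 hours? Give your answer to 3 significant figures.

divacaine: 661 × (1/2)^(23.7/17.3) = 661 × (1/2)^1.3699 ≈ 255.75 μg.
nelidone: 563 × (1/2)^(23.7/10.1) = 563 × (1/2)^2.3465 ≈ 110.7 μg.
Total = 255.75 + 110.7 ≈ 366.44 μg.

366 μg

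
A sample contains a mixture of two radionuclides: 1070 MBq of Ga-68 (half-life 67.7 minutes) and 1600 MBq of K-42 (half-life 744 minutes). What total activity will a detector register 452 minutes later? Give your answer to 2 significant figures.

1100 MBq

Ga-68: 1070 × (1/2)^(452/67.7) = 1070 × (1/2)^6.6765 ≈ 10.461 MBq.
K-42: 1600 × (1/2)^(452/744) = 1600 × (1/2)^0.60753 ≈ 1050.1 MBq.
Total = 10.461 + 1050.1 ≈ 1060.6 MBq.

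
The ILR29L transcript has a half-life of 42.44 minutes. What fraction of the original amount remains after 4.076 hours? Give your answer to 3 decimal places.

0.018

4.076 hours = 244.56 minutes.
n = 244.56/42.44 ≈ 5.7625 half-lives.
Fraction remaining = (1/2)^5.7625 ≈ 0.018421.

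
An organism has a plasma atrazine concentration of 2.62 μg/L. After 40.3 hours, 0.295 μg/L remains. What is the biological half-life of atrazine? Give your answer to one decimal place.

12.8 hours

A/A₀ = 0.295/2.62 ≈ 0.1126.
n = log₂(8.8814) ≈ 3.1508 half-lives elapsed in 40.3 hours.
t½ = 40.3/3.1508 ≈ 12.79 hours.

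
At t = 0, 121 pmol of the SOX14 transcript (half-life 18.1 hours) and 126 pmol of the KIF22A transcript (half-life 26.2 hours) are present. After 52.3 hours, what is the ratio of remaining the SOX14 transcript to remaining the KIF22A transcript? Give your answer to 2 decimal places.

0.52

SOX14 transcript: 121 × (1/2)^(52.3/18.1) = 121 × (1/2)^2.8895 ≈ 16.329 pmol.
KIF22A transcript: 126 × (1/2)^(52.3/26.2) = 126 × (1/2)^1.9962 ≈ 31.583 pmol.
Ratio ≈ 16.329 / 31.583 ≈ 0.51701.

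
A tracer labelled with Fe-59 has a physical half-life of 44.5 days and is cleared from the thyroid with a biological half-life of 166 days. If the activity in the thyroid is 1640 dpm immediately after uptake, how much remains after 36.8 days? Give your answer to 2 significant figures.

1/t_eff = 1/t_phys + 1/t_biol = 1/44.5 + 1/166 = 0.028496 per day.
t_eff = 44.5 × 166 / (44.5 + 166) ≈ 35.093 days.
Remaining = 1640 × (1/2)^(36.8/35.093) = 1640 × (1/2)^1.0487 ≈ 792.81 dpm.

790 dpm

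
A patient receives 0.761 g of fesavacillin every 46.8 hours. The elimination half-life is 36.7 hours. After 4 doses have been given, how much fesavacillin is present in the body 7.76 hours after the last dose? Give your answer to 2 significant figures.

1.1 g

The 4 doses were given 148.16, 101.36, 54.56, 7.76 hours ago.
Total = 0.761·(1/2)^(148.16/36.7) + 0.761·(1/2)^(101.36/36.7) + 0.761·(1/2)^(54.56/36.7) + 0.761·(1/2)^(7.76/36.7)
      = 0.046356 + 0.1122 + 0.27156 + 0.65725 ≈ 1.0874 g.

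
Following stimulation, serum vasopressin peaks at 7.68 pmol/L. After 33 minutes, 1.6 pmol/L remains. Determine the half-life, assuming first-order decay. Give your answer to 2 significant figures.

A/A₀ = 1.6/7.68 ≈ 0.20833.
n = log₂(4.8) ≈ 2.263 half-lives elapsed in 33 minutes.
t½ = 33/2.263 ≈ 14.582 minutes.

15 minutes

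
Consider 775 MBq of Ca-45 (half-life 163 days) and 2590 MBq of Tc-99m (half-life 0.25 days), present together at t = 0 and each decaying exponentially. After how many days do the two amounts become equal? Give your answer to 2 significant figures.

Set 775·(1/2)^(t/163) = 2590·(1/2)^(t/0.25).
Taking log₂: log₂(775/2590) = t·(1/163 − 1/0.25).
log₂(0.29923) = -1.7407; 1/163 − 1/0.25 = -3.9939.
t = -1.7407 / -3.9939 ≈ 0.43584 days.

0.44 days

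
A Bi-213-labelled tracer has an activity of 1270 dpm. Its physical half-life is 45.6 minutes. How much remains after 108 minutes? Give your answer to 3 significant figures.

Number of half-lives: n = 108/45.6 ≈ 2.3684.
Remaining = 1270 × (1/2)^2.3684 = 1270 × 0.19366 ≈ 245.94 dpm.

246 dpm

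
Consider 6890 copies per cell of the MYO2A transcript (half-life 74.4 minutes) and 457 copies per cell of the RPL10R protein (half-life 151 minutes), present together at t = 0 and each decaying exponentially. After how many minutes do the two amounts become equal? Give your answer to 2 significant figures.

570 minutes

Set 6890·(1/2)^(t/74.4) = 457·(1/2)^(t/151).
Taking log₂: log₂(6890/457) = t·(1/74.4 − 1/151).
log₂(15.077) = 3.9142; 1/74.4 − 1/151 = 0.0068183.
t = 3.9142 / 0.0068183 ≈ 574.07 minutes.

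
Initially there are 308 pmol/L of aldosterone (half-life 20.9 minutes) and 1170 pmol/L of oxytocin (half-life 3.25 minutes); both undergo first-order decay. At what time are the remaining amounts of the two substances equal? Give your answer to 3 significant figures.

7.41 minutes

Set 308·(1/2)^(t/20.9) = 1170·(1/2)^(t/3.25).
Taking log₂: log₂(308/1170) = t·(1/20.9 − 1/3.25).
log₂(0.26325) = -1.9255; 1/20.9 − 1/3.25 = -0.25985.
t = -1.9255 / -0.25985 ≈ 7.4102 minutes.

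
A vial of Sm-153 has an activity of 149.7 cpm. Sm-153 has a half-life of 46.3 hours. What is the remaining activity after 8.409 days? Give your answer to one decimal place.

Convert the elapsed time: 8.409 days = 201.816 hours.
Number of half-lives: n = 201.816/46.3 ≈ 4.3589.
Remaining = 149.7 × (1/2)^4.3589 = 149.7 × 0.048736 ≈ 7.2957 cpm.

7.3 cpm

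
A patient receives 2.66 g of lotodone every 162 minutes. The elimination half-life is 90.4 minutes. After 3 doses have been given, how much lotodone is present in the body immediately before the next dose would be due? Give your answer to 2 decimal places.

1.05 g

The 3 doses were given 486, 324, 162 minutes ago.
Total = 2.66·(1/2)^(486/90.4) + 2.66·(1/2)^(324/90.4) + 2.66·(1/2)^(162/90.4)
      = 0.064049 + 0.2218 + 0.76811 ≈ 1.054 g.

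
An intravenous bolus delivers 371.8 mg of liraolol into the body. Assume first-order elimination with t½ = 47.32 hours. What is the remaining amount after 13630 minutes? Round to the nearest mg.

13 mg

Convert the elapsed time: 13630 minutes = 227.167 hours.
Number of half-lives: n = 227.167/47.32 ≈ 4.8006.
Remaining = 371.8 × (1/2)^4.8006 = 371.8 × 0.035881 ≈ 13.34 mg.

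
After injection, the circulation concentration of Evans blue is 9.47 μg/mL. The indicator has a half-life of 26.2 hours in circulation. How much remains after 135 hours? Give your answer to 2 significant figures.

Number of half-lives: n = 135/26.2 ≈ 5.1527.
Remaining = 9.47 × (1/2)^5.1527 = 9.47 × 0.028112 ≈ 0.26622 μg/mL.

0.27 μg/mL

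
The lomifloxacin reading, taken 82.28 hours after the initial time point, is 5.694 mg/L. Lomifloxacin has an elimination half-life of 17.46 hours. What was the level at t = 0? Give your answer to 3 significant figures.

Number of half-lives elapsed: n = 82.28/17.46 ≈ 4.7125.
A₀ = A × 2^n = 5.694 × 2^4.7125 = 5.694 × 26.218 ≈ 149.29 mg/L.

149 mg/L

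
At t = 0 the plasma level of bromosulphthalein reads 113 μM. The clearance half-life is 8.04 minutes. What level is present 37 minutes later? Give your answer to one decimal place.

Number of half-lives: n = 37/8.04 ≈ 4.602.
Remaining = 113 × (1/2)^4.602 = 113 × 0.041178 ≈ 4.6531 μM.

4.7 μM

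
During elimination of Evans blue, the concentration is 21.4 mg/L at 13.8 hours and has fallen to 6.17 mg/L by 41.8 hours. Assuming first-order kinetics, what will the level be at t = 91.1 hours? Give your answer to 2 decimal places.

0.69 mg/L

Over Δt = 41.8 − 13.8 = 28 hours, the level fell by a factor of 21.4/6.17 ≈ 3.4684.
n = log₂(3.4684) ≈ 1.7943 half-lives, so t½ = 28/1.7943 ≈ 15.605 hours.
From t = 41.8 to t = 91.1: 6.17 × (1/2)^((91.1−41.8)/15.605) ≈ 0.69067 mg/L.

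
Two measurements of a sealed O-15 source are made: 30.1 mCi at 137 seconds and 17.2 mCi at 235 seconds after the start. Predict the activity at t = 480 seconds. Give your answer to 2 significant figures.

4.2 mCi

Over Δt = 235 − 137 = 98 seconds, the level fell by a factor of 30.1/17.2 ≈ 1.75.
n = log₂(1.75) ≈ 0.80735 half-lives, so t½ = 98/0.80735 ≈ 121.38 seconds.
From t = 235 to t = 480: 17.2 × (1/2)^((480−235)/121.38) ≈ 4.2455 mCi.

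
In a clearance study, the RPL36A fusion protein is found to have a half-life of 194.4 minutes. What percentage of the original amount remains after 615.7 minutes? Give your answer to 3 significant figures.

11.1%

n = 615.7/194.4 ≈ 3.1672 half-lives.
Fraction remaining = (1/2)^3.1672 ≈ 0.11132, i.e. 11.132%.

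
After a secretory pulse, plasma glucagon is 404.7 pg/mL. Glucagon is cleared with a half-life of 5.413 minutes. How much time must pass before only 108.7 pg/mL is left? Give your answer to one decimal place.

10.3 minutes

Fraction remaining = 108.7/404.7 ≈ 0.26859.
n = log₂(404.7/108.7) = ln(3.7231)/ln 2 ≈ 1.8965 half-lives.
t = n × t½ = 1.8965 × 5.413 ≈ 10.266 minutes.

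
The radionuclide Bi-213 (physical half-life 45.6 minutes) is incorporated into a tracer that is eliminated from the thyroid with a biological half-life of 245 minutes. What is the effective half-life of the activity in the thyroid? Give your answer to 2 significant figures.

38 minutes

1/t_eff = 1/t_phys + 1/t_biol = 1/45.6 + 1/245 = 0.026011 per minute.
t_eff = 45.6 × 245 / (45.6 + 245) ≈ 38.445 minutes.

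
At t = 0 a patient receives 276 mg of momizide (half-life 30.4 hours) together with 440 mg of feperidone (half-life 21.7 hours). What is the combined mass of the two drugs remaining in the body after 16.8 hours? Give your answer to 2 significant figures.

450 mg

momizide: 276 × (1/2)^(16.8/30.4) = 276 × (1/2)^0.55263 ≈ 188.17 mg.
feperidone: 440 × (1/2)^(16.8/21.7) = 440 × (1/2)^0.77419 ≈ 257.27 mg.
Total = 188.17 + 257.27 ≈ 445.44 mg.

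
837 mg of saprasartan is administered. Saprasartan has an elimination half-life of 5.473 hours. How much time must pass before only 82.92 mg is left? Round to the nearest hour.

18 hours

Fraction remaining = 82.92/837 ≈ 0.099068.
n = log₂(837/82.92) = ln(10.094)/ln 2 ≈ 3.3354 half-lives.
t = n × t½ = 3.3354 × 5.473 ≈ 18.255 hours.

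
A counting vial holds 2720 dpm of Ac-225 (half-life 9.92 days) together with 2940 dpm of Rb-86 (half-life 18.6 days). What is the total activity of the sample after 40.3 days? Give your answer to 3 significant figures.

Ac-225: 2720 × (1/2)^(40.3/9.92) = 2720 × (1/2)^4.0625 ≈ 162.79 dpm.
Rb-86: 2940 × (1/2)^(40.3/18.6) = 2940 × (1/2)^2.1667 ≈ 654.81 dpm.
Total = 162.79 + 654.81 ≈ 817.6 dpm.

818 dpm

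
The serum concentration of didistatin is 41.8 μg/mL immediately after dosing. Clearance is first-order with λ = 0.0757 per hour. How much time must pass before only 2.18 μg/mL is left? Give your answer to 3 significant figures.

t½ = ln 2 / λ = 0.69315 / 0.0757 ≈ 9.1565 hours.
Fraction remaining = 2.18/41.8 ≈ 0.052153.
n = log₂(41.8/2.18) = ln(19.174)/ln 2 ≈ 4.2611 half-lives.
t = n × t½ = 4.2611 × 9.1565 ≈ 39.017 hours.

39.0 hours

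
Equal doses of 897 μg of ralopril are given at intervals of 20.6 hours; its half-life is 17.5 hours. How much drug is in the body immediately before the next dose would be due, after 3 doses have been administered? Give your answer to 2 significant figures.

The 3 doses were given 61.8, 41.2, 20.6 hours ago.
Total = 897·(1/2)^(61.8/17.5) + 897·(1/2)^(41.2/17.5) + 897·(1/2)^(20.6/17.5)
      = 77.576 + 175.42 + 396.68 ≈ 649.67 μg.

650 μg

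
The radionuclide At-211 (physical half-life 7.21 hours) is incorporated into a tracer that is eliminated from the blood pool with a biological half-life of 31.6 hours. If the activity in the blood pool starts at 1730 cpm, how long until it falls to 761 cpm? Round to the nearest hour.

7 hours

1/t_eff = 1/t_phys + 1/t_biol = 1/7.21 + 1/31.6 = 0.17034 per hour.
t_eff = 7.21 × 31.6 / (7.21 + 31.6) ≈ 5.8705 hours.
n = log₂(1730/761) ≈ 1.1848; t = 1.1848 × 5.8705 ≈ 6.9554 hours.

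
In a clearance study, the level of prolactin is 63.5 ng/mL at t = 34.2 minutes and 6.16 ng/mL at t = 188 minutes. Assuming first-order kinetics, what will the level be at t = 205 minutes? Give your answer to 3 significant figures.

Over Δt = 188 − 34.2 = 153.8 minutes, the level fell by a factor of 63.5/6.16 ≈ 10.308.
n = log₂(10.308) ≈ 3.3658 half-lives, so t½ = 153.8/3.3658 ≈ 45.696 minutes.
From t = 188 to t = 205: 6.16 × (1/2)^((205−188)/45.696) ≈ 4.7598 ng/mL.

4.76 ng/mL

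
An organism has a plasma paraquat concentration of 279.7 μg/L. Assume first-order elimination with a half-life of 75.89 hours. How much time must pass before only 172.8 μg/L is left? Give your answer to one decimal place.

52.7 hours

Fraction remaining = 172.8/279.7 ≈ 0.6178.
n = log₂(279.7/172.8) = ln(1.6186)/ln 2 ≈ 0.69478 half-lives.
t = n × t½ = 0.69478 × 75.89 ≈ 52.727 hours.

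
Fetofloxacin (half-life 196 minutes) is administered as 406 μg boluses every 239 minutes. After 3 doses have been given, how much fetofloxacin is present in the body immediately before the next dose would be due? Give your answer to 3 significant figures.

281 μg

The 3 doses were given 717, 478, 239 minutes ago.
Total = 406·(1/2)^(717/196) + 406·(1/2)^(478/196) + 406·(1/2)^(239/196)
      = 32.159 + 74.883 + 174.36 ≈ 281.4 μg.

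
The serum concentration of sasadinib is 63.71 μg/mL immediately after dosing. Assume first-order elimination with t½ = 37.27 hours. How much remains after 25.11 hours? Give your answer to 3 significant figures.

Number of half-lives: n = 25.11/37.27 ≈ 0.67373.
Remaining = 63.71 × (1/2)^0.67373 = 63.71 × 0.62688 ≈ 39.939 μg/mL.

39.9 μg/mL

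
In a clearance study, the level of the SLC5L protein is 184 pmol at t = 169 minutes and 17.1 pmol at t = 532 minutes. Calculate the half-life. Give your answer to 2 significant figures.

Over Δt = 532 − 169 = 363 minutes, the level fell by a factor of 184/17.1 ≈ 10.76.
n = log₂(10.76) ≈ 3.4276 half-lives, so t½ = 363/3.4276 ≈ 105.9 minutes.

110 minutes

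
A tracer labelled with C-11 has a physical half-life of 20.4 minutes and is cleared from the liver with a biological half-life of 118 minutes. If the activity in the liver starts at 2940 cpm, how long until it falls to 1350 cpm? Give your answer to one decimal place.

1/t_eff = 1/t_phys + 1/t_biol = 1/20.4 + 1/118 = 0.057494 per minute.
t_eff = 20.4 × 118 / (20.4 + 118) ≈ 17.393 minutes.
n = log₂(2940/1350) ≈ 1.1229; t = 1.1229 × 17.393 ≈ 19.53 minutes.

19.5 minutes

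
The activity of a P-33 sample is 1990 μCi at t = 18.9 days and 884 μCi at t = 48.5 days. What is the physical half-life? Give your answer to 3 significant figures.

25.3 days

Over Δt = 48.5 − 18.9 = 29.6 days, the level fell by a factor of 1990/884 ≈ 2.2511.
n = log₂(2.2511) ≈ 1.1707 half-lives, so t½ = 29.6/1.1707 ≈ 25.285 days.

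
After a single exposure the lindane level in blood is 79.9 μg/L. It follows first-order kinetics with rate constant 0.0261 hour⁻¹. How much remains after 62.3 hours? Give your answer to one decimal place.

t½ = ln 2 / k = 0.69315 / 0.0261 ≈ 26.557 hours.
Number of half-lives: n = 62.3/26.557 ≈ 2.3459.
Remaining = 79.9 × (1/2)^2.3459 = 79.9 × 0.19671 ≈ 15.717 μg/L.

15.7 μg/L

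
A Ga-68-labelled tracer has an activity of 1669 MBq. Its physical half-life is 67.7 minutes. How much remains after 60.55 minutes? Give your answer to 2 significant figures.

900 MBq

Number of half-lives: n = 60.55/67.7 ≈ 0.89439.
Remaining = 1669 × (1/2)^0.89439 = 1669 × 0.53798 ≈ 897.88 MBq.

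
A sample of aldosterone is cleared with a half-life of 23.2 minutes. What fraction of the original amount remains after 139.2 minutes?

0.015625

n = 139.2/23.2 ≈ 6 half-lives.
Fraction remaining = (1/2)^6 ≈ 0.015625.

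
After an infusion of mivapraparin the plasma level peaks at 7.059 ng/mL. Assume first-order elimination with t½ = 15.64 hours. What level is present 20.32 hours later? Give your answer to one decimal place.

Number of half-lives: n = 20.32/15.64 ≈ 1.2992.
Remaining = 7.059 × (1/2)^1.2992 = 7.059 × 0.40634 ≈ 2.8684 ng/mL.

2.9 ng/mL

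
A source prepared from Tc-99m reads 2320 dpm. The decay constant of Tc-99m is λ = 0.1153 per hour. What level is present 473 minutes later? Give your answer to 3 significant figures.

t½ = ln 2 / λ = 0.69315 / 0.1153 ≈ 6.0117 hours.
Convert the elapsed time: 473 minutes = 7.88333 hours.
Number of half-lives: n = 7.88333/6.0117 ≈ 1.3113.
Remaining = 2320 × (1/2)^1.3113 = 2320 × 0.40295 ≈ 934.84 dpm.

935 dpm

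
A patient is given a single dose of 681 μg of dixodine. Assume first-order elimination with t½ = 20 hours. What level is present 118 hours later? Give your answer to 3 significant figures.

Number of half-lives: n = 118/20 ≈ 5.9.
Remaining = 681 × (1/2)^5.9 = 681 × 0.016746 ≈ 11.404 μg.

11.4 μg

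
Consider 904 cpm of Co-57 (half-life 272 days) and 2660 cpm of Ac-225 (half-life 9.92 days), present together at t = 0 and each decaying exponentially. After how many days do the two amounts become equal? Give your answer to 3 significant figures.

Set 904·(1/2)^(t/272) = 2660·(1/2)^(t/9.92).
Taking log₂: log₂(904/2660) = t·(1/272 − 1/9.92).
log₂(0.33985) = -1.557; 1/272 − 1/9.92 = -0.09713.
t = -1.557 / -0.09713 ≈ 16.03 days.

16.0 days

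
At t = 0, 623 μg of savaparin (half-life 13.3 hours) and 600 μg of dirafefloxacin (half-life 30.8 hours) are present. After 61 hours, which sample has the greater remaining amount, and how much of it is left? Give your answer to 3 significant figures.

dirafefloxacin, 152 μg

savaparin: 623 × (1/2)^4.5865 ≈ 25.931 μg.
dirafefloxacin: 600 × (1/2)^1.9805 ≈ 152.04 μg.
Dirafefloxacin has more remaining, at ≈ 152.04 μg.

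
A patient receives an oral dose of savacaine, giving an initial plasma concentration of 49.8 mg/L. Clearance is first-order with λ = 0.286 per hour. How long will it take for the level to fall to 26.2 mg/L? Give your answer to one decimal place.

t½ = ln 2 / λ = 0.69315 / 0.286 ≈ 2.4236 hours.
Fraction remaining = 26.2/49.8 ≈ 0.5261.
n = log₂(49.8/26.2) = ln(1.9008)/ln 2 ≈ 0.92658 half-lives.
t = n × t½ = 0.92658 × 2.4236 ≈ 2.2456 hours.

2.2 hours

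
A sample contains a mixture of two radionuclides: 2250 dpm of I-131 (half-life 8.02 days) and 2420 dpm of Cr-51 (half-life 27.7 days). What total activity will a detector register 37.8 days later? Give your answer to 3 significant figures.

I-131: 2250 × (1/2)^(37.8/8.02) = 2250 × (1/2)^4.7132 ≈ 85.775 dpm.
Cr-51: 2420 × (1/2)^(37.8/27.7) = 2420 × (1/2)^1.3646 ≈ 939.77 dpm.
Total = 85.775 + 939.77 ≈ 1025.5 dpm.

1030 dpm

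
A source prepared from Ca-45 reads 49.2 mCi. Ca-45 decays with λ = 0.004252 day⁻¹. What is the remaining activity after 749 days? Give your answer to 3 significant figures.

t½ = ln 2 / λ = 0.69315 / 0.004252 ≈ 163.02 days.
Number of half-lives: n = 749/163.02 ≈ 4.5946.
Remaining = 49.2 × (1/2)^4.5946 = 49.2 × 0.041389 ≈ 2.0363 mCi.

2.04 mCi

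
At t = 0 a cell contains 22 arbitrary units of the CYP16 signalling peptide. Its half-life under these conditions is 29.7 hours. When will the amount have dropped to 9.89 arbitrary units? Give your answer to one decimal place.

Fraction remaining = 9.89/22 ≈ 0.44955.
n = log₂(22/9.89) = ln(2.2245)/ln 2 ≈ 1.1535 half-lives.
t = n × t½ = 1.1535 × 29.7 ≈ 34.258 hours.

34.3 hours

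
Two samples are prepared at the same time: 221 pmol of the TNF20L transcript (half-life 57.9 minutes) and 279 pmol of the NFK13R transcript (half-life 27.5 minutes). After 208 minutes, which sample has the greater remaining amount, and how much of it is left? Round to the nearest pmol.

TNF20L transcript: 221 × (1/2)^3.5924 ≈ 18.322 pmol.
NFK13R transcript: 279 × (1/2)^7.5636 ≈ 1.4748 pmol.
TNF20L transcript has more remaining, at ≈ 18.322 pmol.

TNF20L transcript, 18 pmol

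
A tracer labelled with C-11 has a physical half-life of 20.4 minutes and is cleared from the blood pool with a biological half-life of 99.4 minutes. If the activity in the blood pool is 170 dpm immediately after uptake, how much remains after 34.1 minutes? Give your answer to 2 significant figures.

42 dpm

1/t_eff = 1/t_phys + 1/t_biol = 1/20.4 + 1/99.4 = 0.05908 per minute.
t_eff = 20.4 × 99.4 / (20.4 + 99.4) ≈ 16.926 minutes.
Remaining = 170 × (1/2)^(34.1/16.926) = 170 × (1/2)^2.0146 ≈ 42.071 dpm.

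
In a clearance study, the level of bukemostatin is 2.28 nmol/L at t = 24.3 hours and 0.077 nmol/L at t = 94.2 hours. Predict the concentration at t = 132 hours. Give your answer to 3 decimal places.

Over Δt = 94.2 − 24.3 = 69.9 hours, the level fell by a factor of 2.28/0.077 ≈ 29.61.
n = log₂(29.61) ≈ 4.888 half-lives, so t½ = 69.9/4.888 ≈ 14.3 hours.
From t = 94.2 to t = 132: 0.077 × (1/2)^((132−94.2)/14.3) ≈ 0.012325 nmol/L.

0.012 nmol/L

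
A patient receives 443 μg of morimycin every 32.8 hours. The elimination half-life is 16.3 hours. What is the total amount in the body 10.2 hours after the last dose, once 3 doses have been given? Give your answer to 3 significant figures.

The 3 doses were given 75.8, 43, 10.2 hours ago.
Total = 443·(1/2)^(75.8/16.3) + 443·(1/2)^(43/16.3) + 443·(1/2)^(10.2/16.3)
      = 17.641 + 71.166 + 287.1 ≈ 375.9 μg.

376 μg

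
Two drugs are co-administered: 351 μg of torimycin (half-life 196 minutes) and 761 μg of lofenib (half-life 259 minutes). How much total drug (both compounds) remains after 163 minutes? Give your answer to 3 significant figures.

torimycin: 351 × (1/2)^(163/196) = 351 × (1/2)^0.83163 ≈ 197.22 μg.
lofenib: 761 × (1/2)^(163/259) = 761 × (1/2)^0.62934 ≈ 491.96 μg.
Total = 197.22 + 491.96 ≈ 689.19 μg.

689 μg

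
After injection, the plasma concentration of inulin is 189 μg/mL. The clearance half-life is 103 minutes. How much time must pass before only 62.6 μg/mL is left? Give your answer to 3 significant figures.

Fraction remaining = 62.6/189 ≈ 0.33122.
n = log₂(189/62.6) = ln(3.0192)/ln 2 ≈ 1.5942 half-lives.
t = n × t½ = 1.5942 × 103 ≈ 164.2 minutes.

164 minutes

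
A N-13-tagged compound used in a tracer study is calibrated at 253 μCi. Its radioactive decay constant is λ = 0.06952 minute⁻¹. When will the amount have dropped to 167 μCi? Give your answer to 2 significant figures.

6.0 minutes

t½ = ln 2 / λ = 0.69315 / 0.06952 ≈ 9.9705 minutes.
Fraction remaining = 167/253 ≈ 0.66008.
n = log₂(253/167) = ln(1.515)/ln 2 ≈ 0.59929 half-lives.
t = n × t½ = 0.59929 × 9.9705 ≈ 5.9752 minutes.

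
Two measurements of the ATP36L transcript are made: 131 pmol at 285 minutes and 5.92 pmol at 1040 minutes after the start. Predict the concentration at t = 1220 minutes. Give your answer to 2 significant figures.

Over Δt = 1040 − 285 = 755 minutes, the level fell by a factor of 131/5.92 ≈ 22.128.
n = log₂(22.128) ≈ 4.4678 half-lives, so t½ = 755/4.4678 ≈ 168.99 minutes.
From t = 1040 to t = 1220: 5.92 × (1/2)^((1220−1040)/168.99) ≈ 2.8293 pmol.

2.8 pmol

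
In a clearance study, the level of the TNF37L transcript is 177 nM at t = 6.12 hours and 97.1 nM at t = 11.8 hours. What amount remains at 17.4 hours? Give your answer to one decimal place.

Over Δt = 11.8 − 6.12 = 5.68 hours, the level fell by a factor of 177/97.1 ≈ 1.8229.
n = log₂(1.8229) ≈ 0.86621 half-lives, so t½ = 5.68/0.86621 ≈ 6.5573 hours.
From t = 11.8 to t = 17.4: 97.1 × (1/2)^((17.4−11.8)/6.5573) ≈ 53.72 nM.

53.7 nM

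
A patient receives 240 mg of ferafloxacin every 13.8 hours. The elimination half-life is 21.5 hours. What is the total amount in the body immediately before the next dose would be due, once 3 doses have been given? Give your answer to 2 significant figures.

320 mg

The 3 doses were given 41.4, 27.6, 13.8 hours ago.
Total = 240·(1/2)^(41.4/21.5) + 240·(1/2)^(27.6/21.5) + 240·(1/2)^(13.8/21.5)
      = 63.176 + 98.576 + 153.81 ≈ 315.57 mg.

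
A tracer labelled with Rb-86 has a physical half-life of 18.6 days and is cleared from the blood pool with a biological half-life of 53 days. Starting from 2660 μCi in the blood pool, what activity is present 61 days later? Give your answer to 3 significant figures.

1/t_eff = 1/t_phys + 1/t_biol = 1/18.6 + 1/53 = 0.072631 per day.
t_eff = 18.6 × 53 / (18.6 + 53) ≈ 13.768 days.
Remaining = 2660 × (1/2)^(61/13.768) = 2660 × (1/2)^4.4305 ≈ 123.36 μCi.

123 μCi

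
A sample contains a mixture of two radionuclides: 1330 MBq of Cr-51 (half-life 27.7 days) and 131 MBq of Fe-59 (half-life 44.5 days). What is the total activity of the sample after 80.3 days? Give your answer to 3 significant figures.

Cr-51: 1330 × (1/2)^(80.3/27.7) = 1330 × (1/2)^2.8989 ≈ 178.32 MBq.
Fe-59: 131 × (1/2)^(80.3/44.5) = 131 × (1/2)^1.8045 ≈ 37.503 MBq.
Total = 178.32 + 37.503 ≈ 215.82 MBq.

216 MBq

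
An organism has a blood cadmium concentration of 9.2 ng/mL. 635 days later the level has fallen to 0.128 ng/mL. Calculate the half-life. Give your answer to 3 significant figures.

A/A₀ = 0.128/9.2 ≈ 0.013913.
n = log₂(71.875) ≈ 6.1674 half-lives elapsed in 635 days.
t½ = 635/6.1674 ≈ 102.96 days.

103 days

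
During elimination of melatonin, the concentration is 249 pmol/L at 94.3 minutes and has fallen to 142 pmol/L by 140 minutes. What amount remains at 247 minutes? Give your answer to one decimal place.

38.1 pmol/L

Over Δt = 140 − 94.3 = 45.7 minutes, the level fell by a factor of 249/142 ≈ 1.7535.
n = log₂(1.7535) ≈ 0.81025 half-lives, so t½ = 45.7/0.81025 ≈ 56.402 minutes.
From t = 140 to t = 247: 142 × (1/2)^((247−140)/56.402) ≈ 38.125 pmol/L.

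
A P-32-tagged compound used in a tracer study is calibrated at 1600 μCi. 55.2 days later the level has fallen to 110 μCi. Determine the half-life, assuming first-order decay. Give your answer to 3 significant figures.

14.3 days

A/A₀ = 110/1600 ≈ 0.06875.
n = log₂(14.545) ≈ 3.8625 half-lives elapsed in 55.2 days.
t½ = 55.2/3.8625 ≈ 14.291 days.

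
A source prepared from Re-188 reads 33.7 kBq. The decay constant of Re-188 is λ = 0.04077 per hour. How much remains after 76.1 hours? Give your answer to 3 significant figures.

1.51 kBq

t½ = ln 2 / λ = 0.69315 / 0.04077 ≈ 17.001 hours.
Number of half-lives: n = 76.1/17.001 ≈ 4.4761.
Remaining = 33.7 × (1/2)^4.4761 = 33.7 × 0.044932 ≈ 1.5142 kBq.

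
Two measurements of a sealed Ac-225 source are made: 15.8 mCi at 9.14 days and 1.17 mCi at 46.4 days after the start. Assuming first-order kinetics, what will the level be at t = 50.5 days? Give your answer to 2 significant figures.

Over Δt = 46.4 − 9.14 = 37.26 days, the level fell by a factor of 15.8/1.17 ≈ 13.504.
n = log₂(13.504) ≈ 3.7553 half-lives, so t½ = 37.26/3.7553 ≈ 9.9219 days.
From t = 46.4 to t = 50.5: 1.17 × (1/2)^((50.5−46.4)/9.9219) ≈ 0.8786 mCi.

0.88 mCi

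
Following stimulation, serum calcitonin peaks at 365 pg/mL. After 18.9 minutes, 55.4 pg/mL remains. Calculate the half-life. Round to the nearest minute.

A/A₀ = 55.4/365 ≈ 0.15178.
n = log₂(6.5884) ≈ 2.7199 half-lives elapsed in 18.9 minutes.
t½ = 18.9/2.7199 ≈ 6.9487 minutes.

7 minutes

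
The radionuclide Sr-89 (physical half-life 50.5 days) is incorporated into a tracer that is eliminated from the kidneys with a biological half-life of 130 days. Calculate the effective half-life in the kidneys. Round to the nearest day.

1/t_eff = 1/t_phys + 1/t_biol = 1/50.5 + 1/130 = 0.027494 per day.
t_eff = 50.5 × 130 / (50.5 + 130) ≈ 36.371 days.

36 days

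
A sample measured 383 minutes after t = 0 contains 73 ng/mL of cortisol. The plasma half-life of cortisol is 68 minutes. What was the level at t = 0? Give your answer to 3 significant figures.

Number of half-lives elapsed: n = 383/68 ≈ 5.6324.
A₀ = A × 2^n = 73 × 2^5.6324 = 73 × 49.603 ≈ 3621 ng/mL.

3620 ng/mL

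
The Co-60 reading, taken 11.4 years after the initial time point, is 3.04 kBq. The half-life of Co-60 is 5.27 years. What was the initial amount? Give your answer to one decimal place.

Number of half-lives elapsed: n = 11.4/5.27 ≈ 2.1632.
A₀ = A × 2^n = 3.04 × 2^2.1632 = 3.04 × 4.479 ≈ 13.616 kBq.

13.6 kBq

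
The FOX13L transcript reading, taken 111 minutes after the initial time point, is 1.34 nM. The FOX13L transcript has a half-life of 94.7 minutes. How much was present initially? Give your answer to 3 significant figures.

Number of half-lives elapsed: n = 111/94.7 ≈ 1.1721.
A₀ = A × 2^n = 1.34 × 2^1.1721 = 1.34 × 2.2534 ≈ 3.0196 nM.

3.02 nM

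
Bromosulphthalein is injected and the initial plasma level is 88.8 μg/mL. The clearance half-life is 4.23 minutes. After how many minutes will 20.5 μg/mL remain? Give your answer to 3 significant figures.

Fraction remaining = 20.5/88.8 ≈ 0.23086.
n = log₂(88.8/20.5) = ln(4.3317)/ln 2 ≈ 2.1149 half-lives.
t = n × t½ = 2.1149 × 4.23 ≈ 8.9462 minutes.

8.95 minutes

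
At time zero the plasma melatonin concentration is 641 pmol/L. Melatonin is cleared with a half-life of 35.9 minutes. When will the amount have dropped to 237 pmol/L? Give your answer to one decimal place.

Fraction remaining = 237/641 ≈ 0.36973.
n = log₂(641/237) = ln(2.7046)/ln 2 ≈ 1.4354 half-lives.
t = n × t½ = 1.4354 × 35.9 ≈ 51.532 minutes.

51.5 minutes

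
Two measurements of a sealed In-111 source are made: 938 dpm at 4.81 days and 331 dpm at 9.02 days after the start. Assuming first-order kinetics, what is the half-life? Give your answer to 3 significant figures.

2.80 days

Over Δt = 9.02 − 4.81 = 4.21 days, the level fell by a factor of 938/331 ≈ 2.8338.
n = log₂(2.8338) ≈ 1.5028 half-lives, so t½ = 4.21/1.5028 ≈ 2.8015 days.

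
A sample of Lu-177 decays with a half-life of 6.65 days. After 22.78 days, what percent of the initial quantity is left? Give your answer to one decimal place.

9.3%

n = 22.78/6.65 ≈ 3.4256 half-lives.
Fraction remaining = (1/2)^3.4256 ≈ 0.093068, i.e. 9.3068%.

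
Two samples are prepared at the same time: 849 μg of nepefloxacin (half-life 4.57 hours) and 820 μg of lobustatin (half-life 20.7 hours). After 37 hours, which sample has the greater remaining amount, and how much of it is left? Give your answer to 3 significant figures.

nepefloxacin: 849 × (1/2)^8.0963 ≈ 3.1023 μg.
lobustatin: 820 × (1/2)^1.7874 ≈ 237.54 μg.
Lobustatin has more remaining, at ≈ 237.54 μg.

lobustatin, 238 μg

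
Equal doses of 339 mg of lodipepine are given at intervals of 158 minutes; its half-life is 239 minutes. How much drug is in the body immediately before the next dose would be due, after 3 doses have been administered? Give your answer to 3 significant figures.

436 mg

The 3 doses were given 474, 316, 158 minutes ago.
Total = 339·(1/2)^(474/239) + 339·(1/2)^(316/239) + 339·(1/2)^(158/239)
      = 85.739 + 135.58 + 214.38 ≈ 435.7 mg.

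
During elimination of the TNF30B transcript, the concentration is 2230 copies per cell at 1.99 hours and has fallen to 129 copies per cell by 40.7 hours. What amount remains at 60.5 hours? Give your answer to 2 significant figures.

30 copies per cell

Over Δt = 40.7 − 1.99 = 38.71 hours, the level fell by a factor of 2230/129 ≈ 17.287.
n = log₂(17.287) ≈ 4.1116 half-lives, so t½ = 38.71/4.1116 ≈ 9.4148 hours.
From t = 40.7 to t = 60.5: 129 × (1/2)^((60.5−40.7)/9.4148) ≈ 30.026 copies per cell.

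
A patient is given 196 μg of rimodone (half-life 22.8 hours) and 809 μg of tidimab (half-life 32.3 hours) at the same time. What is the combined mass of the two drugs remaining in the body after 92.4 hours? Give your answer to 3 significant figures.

123 μg

rimodone: 196 × (1/2)^(92.4/22.8) = 196 × (1/2)^4.0526 ≈ 11.811 μg.
tidimab: 809 × (1/2)^(92.4/32.3) = 809 × (1/2)^2.8607 ≈ 111.38 μg.
Total = 11.811 + 111.38 ≈ 123.19 μg.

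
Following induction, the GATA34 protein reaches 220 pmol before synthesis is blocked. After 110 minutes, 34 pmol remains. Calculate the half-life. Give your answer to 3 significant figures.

40.8 minutes

A/A₀ = 34/220 ≈ 0.15455.
n = log₂(6.4706) ≈ 2.6939 half-lives elapsed in 110 minutes.
t½ = 110/2.6939 ≈ 40.833 minutes.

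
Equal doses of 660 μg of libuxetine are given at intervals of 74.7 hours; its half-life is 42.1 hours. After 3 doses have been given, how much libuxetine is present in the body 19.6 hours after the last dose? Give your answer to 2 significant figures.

The 3 doses were given 169, 94.3, 19.6 hours ago.
Total = 660·(1/2)^(169/42.1) + 660·(1/2)^(94.3/42.1) + 660·(1/2)^(19.6/42.1)
      = 40.845 + 139.72 + 477.97 ≈ 658.53 μg.

660 μg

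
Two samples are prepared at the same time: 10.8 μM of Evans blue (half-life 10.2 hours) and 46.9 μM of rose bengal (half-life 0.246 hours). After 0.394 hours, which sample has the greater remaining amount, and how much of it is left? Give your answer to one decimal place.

rose bengal, 15.5 μM

Evans blue: 10.8 × (1/2)^0.038627 ≈ 10.515 μM.
rose bengal: 46.9 × (1/2)^1.6016 ≈ 15.454 μM.
Rose bengal has more remaining, at ≈ 15.454 μM.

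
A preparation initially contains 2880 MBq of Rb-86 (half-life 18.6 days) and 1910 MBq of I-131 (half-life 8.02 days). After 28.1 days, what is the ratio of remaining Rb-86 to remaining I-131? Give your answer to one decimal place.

6.0

Rb-86: 2880 × (1/2)^(28.1/18.6) = 2880 × (1/2)^1.5108 ≈ 1010.7 MBq.
I-131: 1910 × (1/2)^(28.1/8.02) = 1910 × (1/2)^3.5037 ≈ 168.38 MBq.
Ratio ≈ 1010.7 / 168.38 ≈ 6.0022.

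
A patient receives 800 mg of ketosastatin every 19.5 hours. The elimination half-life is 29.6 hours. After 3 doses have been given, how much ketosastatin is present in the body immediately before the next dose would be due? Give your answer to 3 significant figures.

The 3 doses were given 58.5, 39, 19.5 hours ago.
Total = 800·(1/2)^(58.5/29.6) + 800·(1/2)^(39/29.6) + 800·(1/2)^(19.5/29.6)
      = 203.31 + 320.97 + 506.73 ≈ 1031 mg.

1030 mg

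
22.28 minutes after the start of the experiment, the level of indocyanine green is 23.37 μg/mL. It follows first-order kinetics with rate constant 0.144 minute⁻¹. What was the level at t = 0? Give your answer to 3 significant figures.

t½ = ln 2 / k = 0.69315 / 0.144 ≈ 4.8135 minutes.
Number of half-lives elapsed: n = 22.28/4.8135 ≈ 4.6286.
A₀ = A × 2^n = 23.37 × 2^4.6286 = 23.37 × 24.737 ≈ 578.12 μg/mL.

578 μg/mL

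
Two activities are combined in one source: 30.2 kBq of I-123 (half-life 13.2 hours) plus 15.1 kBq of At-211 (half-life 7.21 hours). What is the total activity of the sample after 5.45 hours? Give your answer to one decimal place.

I-123: 30.2 × (1/2)^(5.45/13.2) = 30.2 × (1/2)^0.41288 ≈ 22.684 kBq.
At-211: 15.1 × (1/2)^(5.45/7.21) = 15.1 × (1/2)^0.75589 ≈ 8.9419 kBq.
Total = 22.684 + 8.9419 ≈ 31.626 kBq.

31.6 kBq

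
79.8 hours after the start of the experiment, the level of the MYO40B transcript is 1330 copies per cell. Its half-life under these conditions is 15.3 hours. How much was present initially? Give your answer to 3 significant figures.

49400 copies per cell

Number of half-lives elapsed: n = 79.8/15.3 ≈ 5.2157.
A₀ = A × 2^n = 1330 × 2^5.2157 = 1330 × 37.16 ≈ 49423 copies per cell.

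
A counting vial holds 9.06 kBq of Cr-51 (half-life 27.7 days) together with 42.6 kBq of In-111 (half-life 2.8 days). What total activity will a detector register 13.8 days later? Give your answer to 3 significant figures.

Cr-51: 9.06 × (1/2)^(13.8/27.7) = 9.06 × (1/2)^0.49819 ≈ 6.4144 kBq.
In-111: 42.6 × (1/2)^(13.8/2.8) = 42.6 × (1/2)^4.9286 ≈ 1.3988 kBq.
Total = 6.4144 + 1.3988 ≈ 7.8132 kBq.

7.81 kBq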